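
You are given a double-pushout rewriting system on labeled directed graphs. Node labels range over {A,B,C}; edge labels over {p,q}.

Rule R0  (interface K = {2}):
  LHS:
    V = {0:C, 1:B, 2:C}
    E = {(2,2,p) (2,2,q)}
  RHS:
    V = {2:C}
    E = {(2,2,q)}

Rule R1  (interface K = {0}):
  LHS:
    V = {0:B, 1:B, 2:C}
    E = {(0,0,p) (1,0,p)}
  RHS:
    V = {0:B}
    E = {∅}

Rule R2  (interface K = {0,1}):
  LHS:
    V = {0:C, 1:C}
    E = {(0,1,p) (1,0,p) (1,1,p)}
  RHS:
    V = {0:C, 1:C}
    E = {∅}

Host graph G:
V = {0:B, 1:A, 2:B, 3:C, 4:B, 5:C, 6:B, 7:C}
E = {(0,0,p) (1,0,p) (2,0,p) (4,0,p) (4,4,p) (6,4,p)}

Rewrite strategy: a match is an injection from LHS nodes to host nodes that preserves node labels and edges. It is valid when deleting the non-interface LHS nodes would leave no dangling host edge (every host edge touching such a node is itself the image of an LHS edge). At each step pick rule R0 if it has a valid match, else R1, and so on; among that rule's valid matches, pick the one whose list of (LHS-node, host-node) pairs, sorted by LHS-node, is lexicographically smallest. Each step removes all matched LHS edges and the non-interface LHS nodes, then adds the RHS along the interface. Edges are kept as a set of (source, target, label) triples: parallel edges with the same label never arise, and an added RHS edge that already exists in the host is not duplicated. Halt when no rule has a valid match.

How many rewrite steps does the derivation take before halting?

Answer: 2

Derivation:
[0] host  ⇒  8 nodes, 6 edges  {0-p->0 1-p->0 2-p->0 4-p->0 4-p->4 6-p->4}
[1] R1 @ {0↦0, 1↦2, 2↦3}  ⇒  6 nodes, 4 edges  {1-p->0 4-p->0 4-p->4 6-p->4}
[2] R1 @ {0↦4, 1↦6, 2↦5}  ⇒  4 nodes, 2 edges  {1-p->0 4-p->0}
normal form: no rule applies after step 2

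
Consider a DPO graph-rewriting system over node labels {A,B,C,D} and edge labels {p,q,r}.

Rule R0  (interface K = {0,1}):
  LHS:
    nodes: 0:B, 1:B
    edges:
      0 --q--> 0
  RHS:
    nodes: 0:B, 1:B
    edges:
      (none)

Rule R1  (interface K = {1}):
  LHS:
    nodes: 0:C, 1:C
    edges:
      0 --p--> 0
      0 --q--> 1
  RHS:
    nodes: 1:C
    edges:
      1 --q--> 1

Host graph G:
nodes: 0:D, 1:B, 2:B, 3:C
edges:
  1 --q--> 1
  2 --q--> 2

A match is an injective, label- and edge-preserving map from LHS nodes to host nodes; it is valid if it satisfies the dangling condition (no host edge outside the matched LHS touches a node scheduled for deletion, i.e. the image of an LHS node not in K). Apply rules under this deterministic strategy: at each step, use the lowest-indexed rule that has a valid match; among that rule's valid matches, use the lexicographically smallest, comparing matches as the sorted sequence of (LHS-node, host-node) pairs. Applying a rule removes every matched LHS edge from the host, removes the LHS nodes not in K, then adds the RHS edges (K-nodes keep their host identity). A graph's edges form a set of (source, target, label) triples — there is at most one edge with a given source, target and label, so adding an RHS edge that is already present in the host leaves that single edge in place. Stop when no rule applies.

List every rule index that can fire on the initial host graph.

Answer: [R0]

Derivation:
R0: 2 valid matches — {0↦1, 1↦2}, {0↦2, 1↦1}
R1: no valid match — LHS pattern not found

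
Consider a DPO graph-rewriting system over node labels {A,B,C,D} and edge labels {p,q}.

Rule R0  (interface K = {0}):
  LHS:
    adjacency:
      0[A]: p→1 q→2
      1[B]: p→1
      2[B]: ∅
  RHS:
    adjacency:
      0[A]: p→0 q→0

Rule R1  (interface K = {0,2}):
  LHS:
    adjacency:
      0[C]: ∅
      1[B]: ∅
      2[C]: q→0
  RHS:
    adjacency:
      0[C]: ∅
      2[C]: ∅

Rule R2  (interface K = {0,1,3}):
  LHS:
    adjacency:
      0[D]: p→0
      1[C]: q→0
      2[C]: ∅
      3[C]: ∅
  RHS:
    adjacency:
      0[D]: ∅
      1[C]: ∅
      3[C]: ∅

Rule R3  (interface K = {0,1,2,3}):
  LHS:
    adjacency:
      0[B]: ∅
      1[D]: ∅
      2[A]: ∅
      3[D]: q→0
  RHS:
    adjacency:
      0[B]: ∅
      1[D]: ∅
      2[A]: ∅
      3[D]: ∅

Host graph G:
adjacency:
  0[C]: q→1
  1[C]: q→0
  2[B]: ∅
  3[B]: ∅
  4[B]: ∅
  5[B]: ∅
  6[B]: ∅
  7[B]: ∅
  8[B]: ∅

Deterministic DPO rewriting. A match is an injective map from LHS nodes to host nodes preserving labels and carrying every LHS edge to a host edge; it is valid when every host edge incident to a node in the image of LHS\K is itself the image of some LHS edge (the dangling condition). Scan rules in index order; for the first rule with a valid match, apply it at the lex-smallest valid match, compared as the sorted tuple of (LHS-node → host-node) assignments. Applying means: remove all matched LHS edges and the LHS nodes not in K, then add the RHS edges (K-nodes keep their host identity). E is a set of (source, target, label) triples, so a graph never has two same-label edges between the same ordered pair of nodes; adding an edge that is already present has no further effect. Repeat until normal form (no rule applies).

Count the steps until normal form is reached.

Answer: 2

Rewrite trace:
start.  V:9 E:2  edges: 0-q->1 1-q->0
1. fire R1 via {0↦0, 1↦2, 2↦1}  →  V:8 E:1  edges: 0-q->1
2. fire R1 via {0↦1, 1↦3, 2↦0}  →  V:7 E:0  edges: ∅
halt: no rule applies after step 2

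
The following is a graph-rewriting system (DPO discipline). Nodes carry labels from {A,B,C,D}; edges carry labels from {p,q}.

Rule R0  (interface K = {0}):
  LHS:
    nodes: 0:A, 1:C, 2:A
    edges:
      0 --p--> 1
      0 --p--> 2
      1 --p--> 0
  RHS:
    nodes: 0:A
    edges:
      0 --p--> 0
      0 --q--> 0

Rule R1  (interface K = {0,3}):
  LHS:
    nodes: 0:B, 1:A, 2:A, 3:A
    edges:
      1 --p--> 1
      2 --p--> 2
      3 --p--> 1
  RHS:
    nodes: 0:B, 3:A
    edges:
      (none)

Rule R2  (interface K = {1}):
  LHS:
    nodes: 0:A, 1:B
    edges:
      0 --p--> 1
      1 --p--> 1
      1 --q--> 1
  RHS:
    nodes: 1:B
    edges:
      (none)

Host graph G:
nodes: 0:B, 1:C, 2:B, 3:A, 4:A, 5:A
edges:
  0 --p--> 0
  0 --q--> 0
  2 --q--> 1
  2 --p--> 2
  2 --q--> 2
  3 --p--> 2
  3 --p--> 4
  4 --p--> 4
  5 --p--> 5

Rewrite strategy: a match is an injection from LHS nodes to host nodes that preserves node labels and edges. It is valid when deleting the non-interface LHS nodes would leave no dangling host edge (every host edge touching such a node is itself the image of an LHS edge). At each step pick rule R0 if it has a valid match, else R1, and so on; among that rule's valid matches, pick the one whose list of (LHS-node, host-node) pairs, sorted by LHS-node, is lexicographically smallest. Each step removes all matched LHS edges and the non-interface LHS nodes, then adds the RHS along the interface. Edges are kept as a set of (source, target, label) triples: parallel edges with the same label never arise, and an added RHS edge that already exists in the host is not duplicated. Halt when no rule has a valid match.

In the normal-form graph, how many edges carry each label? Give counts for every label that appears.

initial: |V|=6 |E|=9  E = 0-p->0 0-q->0 2-q->1 2-p->2 2-q->2 3-p->2 3-p->4 4-p->4 5-p->5
step 1: apply R1 at {0↦0, 1↦4, 2↦5, 3↦3}  → |V|=4 |E|=6  E = 0-p->0 0-q->0 2-q->1 2-p->2 2-q->2 3-p->2
step 2: apply R2 at {0↦3, 1↦2}  → |V|=3 |E|=3  E = 0-p->0 0-q->0 2-q->1
final graph: no rule applies after step 2
NF edges: [(0, 0, 'p'), (0, 0, 'q'), (2, 1, 'q')]

Answer: p:1 q:2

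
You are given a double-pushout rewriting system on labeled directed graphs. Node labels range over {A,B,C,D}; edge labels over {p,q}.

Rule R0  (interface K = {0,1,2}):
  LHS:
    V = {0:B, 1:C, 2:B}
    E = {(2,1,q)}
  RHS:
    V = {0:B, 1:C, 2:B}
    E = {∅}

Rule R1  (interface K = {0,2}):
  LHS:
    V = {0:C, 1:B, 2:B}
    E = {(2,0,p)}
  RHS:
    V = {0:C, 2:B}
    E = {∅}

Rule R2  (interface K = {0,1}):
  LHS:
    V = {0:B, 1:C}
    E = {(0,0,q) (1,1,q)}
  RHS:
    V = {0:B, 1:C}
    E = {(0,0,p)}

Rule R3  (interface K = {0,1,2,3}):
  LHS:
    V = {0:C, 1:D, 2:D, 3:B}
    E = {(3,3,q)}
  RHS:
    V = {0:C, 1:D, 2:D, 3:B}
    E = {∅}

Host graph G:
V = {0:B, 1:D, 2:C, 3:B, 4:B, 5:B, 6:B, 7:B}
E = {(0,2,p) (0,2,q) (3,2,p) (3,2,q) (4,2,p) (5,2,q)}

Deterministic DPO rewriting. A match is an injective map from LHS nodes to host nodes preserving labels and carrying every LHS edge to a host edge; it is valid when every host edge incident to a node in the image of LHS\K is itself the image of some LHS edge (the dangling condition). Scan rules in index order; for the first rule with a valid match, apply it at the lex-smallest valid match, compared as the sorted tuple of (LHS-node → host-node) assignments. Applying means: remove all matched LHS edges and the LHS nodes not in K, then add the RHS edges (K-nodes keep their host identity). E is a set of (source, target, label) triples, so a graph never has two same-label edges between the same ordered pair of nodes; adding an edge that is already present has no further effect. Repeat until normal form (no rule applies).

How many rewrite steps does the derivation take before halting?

Answer: 6

Steps:
initial: |V|=8 |E|=6  E = 0-p->2 0-q->2 3-p->2 3-q->2 4-p->2 5-q->2
step 1: apply R0 at {0↦0, 1↦2, 2↦3}  → |V|=8 |E|=5  E = 0-p->2 0-q->2 3-p->2 4-p->2 5-q->2
step 2: apply R0 at {0↦0, 1↦2, 2↦5}  → |V|=8 |E|=4  E = 0-p->2 0-q->2 3-p->2 4-p->2
step 3: apply R0 at {0↦3, 1↦2, 2↦0}  → |V|=8 |E|=3  E = 0-p->2 3-p->2 4-p->2
step 4: apply R1 at {0↦2, 1↦5, 2↦0}  → |V|=7 |E|=2  E = 3-p->2 4-p->2
step 5: apply R1 at {0↦2, 1↦0, 2↦3}  → |V|=6 |E|=1  E = 4-p->2
step 6: apply R1 at {0↦2, 1↦3, 2↦4}  → |V|=5 |E|=0  E = ∅
normal form: no rule applies after step 6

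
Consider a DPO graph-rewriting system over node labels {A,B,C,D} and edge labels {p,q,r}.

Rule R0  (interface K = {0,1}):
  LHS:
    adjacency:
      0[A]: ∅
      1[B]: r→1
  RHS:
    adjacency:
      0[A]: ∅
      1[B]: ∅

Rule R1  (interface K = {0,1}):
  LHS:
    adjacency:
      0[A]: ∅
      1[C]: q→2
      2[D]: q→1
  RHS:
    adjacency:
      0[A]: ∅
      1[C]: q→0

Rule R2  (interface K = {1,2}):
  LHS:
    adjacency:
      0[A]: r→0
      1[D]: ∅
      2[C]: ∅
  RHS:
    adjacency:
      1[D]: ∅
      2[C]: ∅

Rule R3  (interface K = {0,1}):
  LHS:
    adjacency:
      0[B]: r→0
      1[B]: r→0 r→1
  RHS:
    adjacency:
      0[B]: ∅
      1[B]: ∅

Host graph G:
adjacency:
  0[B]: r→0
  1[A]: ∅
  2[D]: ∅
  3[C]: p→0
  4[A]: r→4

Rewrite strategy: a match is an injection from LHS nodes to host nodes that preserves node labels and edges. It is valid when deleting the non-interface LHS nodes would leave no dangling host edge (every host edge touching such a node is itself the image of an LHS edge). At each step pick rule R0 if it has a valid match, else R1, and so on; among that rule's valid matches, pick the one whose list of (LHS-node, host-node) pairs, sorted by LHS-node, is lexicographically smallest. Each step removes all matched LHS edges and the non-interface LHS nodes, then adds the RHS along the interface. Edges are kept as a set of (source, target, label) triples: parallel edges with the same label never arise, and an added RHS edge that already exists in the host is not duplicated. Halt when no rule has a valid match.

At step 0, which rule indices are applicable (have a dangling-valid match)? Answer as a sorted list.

Answer: [R0,R2]

Derivation:
R0: 2 valid matches — {0↦1, 1↦0}, {0↦4, 1↦0}
R1: no valid match — LHS pattern not found
R2: 1 valid match — {0↦4, 1↦2, 2↦3}
R3: no valid match — LHS pattern not found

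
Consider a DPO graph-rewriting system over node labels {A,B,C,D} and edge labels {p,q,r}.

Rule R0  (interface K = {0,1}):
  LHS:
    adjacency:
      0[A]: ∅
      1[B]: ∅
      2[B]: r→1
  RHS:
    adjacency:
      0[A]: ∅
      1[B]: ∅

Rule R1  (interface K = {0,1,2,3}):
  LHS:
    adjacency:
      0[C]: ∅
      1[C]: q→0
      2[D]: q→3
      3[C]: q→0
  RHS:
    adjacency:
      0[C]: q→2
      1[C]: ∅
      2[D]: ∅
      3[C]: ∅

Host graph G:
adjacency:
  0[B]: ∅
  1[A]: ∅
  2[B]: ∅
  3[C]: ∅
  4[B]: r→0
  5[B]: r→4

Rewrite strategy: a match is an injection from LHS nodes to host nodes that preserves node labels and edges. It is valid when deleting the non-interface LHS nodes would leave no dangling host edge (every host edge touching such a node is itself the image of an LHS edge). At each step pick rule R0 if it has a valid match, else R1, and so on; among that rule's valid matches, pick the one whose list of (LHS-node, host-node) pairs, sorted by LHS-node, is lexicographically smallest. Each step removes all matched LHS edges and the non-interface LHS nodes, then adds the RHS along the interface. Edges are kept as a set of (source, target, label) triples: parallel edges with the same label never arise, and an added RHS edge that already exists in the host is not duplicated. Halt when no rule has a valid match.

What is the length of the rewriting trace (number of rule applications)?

Answer: 2

Steps:
[0] host  ⇒  6 nodes, 2 edges  {4-r->0 5-r->4}
[1] R0 @ {0↦1, 1↦4, 2↦5}  ⇒  5 nodes, 1 edges  {4-r->0}
[2] R0 @ {0↦1, 1↦0, 2↦4}  ⇒  4 nodes, 0 edges  {∅}
final graph: no rule applies after step 2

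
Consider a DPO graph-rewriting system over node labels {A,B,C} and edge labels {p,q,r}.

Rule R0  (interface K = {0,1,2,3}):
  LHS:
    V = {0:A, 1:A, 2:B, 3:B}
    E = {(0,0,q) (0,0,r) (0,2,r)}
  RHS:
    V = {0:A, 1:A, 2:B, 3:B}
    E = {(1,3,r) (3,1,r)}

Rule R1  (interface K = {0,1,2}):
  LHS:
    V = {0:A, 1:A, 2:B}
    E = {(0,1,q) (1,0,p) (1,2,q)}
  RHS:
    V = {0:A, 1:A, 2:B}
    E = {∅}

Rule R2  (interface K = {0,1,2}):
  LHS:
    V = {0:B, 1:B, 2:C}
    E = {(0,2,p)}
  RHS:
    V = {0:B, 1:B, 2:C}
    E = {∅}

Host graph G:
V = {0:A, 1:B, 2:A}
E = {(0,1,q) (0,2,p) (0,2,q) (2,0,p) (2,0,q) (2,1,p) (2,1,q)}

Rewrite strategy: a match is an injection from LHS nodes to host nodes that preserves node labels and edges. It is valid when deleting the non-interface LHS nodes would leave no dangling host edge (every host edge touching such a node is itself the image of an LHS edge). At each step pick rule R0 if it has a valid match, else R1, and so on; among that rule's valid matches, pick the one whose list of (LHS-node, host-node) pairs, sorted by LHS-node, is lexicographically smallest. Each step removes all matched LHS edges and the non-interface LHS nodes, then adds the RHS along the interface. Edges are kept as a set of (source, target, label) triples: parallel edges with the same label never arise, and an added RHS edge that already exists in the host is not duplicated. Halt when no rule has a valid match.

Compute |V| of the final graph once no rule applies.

[0] host  ⇒  3 nodes, 7 edges  {0-q->1 0-p->2 0-q->2 2-p->0 2-q->0 2-p->1 2-q->1}
[1] R1 @ {0↦0, 1↦2, 2↦1}  ⇒  3 nodes, 4 edges  {0-q->1 0-p->2 2-q->0 2-p->1}
[2] R1 @ {0↦2, 1↦0, 2↦1}  ⇒  3 nodes, 1 edges  {2-p->1}
normal form: no rule applies after step 2
NF nodes: {0:A, 1:B, 2:A}

Answer: 3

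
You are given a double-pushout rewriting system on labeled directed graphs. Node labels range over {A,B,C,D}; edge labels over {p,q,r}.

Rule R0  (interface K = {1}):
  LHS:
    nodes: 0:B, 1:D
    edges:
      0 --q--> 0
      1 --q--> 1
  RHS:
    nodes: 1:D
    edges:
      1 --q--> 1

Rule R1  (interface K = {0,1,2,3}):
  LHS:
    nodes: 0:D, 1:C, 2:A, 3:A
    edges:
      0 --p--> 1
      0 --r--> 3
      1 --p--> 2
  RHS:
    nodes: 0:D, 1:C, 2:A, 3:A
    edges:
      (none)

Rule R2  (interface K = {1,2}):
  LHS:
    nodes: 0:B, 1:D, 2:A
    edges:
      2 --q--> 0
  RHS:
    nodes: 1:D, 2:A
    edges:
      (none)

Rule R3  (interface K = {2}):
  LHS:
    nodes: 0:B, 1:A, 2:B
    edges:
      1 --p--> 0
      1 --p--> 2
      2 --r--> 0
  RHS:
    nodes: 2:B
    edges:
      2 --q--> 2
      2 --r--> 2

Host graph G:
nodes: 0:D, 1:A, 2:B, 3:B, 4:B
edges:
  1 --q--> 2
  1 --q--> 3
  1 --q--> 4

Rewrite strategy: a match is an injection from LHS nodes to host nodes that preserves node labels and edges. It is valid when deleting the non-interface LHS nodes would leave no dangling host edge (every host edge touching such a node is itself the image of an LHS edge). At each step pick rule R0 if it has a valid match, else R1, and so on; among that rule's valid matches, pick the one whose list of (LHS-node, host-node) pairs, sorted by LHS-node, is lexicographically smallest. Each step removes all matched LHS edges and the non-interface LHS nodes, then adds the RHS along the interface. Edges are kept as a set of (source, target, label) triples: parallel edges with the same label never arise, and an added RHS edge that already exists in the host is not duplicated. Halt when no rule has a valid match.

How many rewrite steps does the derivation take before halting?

Answer: 3

Steps:
start.  V:5 E:3  edges: 1-q->2 1-q->3 1-q->4
1. fire R2 via {0↦2, 1↦0, 2↦1}  →  V:4 E:2  edges: 1-q->3 1-q->4
2. fire R2 via {0↦3, 1↦0, 2↦1}  →  V:3 E:1  edges: 1-q->4
3. fire R2 via {0↦4, 1↦0, 2↦1}  →  V:2 E:0  edges: ∅
normal form: no rule applies after step 3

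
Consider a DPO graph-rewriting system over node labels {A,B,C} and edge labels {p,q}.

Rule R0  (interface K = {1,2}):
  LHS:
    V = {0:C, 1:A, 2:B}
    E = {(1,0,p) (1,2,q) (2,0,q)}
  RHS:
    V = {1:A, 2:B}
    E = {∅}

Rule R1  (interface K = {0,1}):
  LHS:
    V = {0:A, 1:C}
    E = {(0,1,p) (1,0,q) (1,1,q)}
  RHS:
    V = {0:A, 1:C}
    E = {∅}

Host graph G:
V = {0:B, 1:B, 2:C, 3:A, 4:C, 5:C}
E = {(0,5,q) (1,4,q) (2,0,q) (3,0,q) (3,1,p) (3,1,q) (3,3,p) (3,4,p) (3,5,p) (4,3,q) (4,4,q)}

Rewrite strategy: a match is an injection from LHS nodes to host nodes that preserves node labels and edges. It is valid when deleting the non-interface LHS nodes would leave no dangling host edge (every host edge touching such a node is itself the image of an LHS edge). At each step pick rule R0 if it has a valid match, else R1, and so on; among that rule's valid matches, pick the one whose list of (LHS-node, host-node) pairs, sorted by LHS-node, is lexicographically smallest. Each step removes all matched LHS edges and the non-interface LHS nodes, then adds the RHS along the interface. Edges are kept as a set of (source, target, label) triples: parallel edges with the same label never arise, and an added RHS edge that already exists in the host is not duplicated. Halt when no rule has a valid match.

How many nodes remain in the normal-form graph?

start.  V:6 E:11  edges: 0-q->5 1-q->4 2-q->0 3-q->0 3-p->1 3-q->1 3-p->3 3-p->4 3-p->5 4-q->3 4-q->4
1. fire R0 via {0↦5, 1↦3, 2↦0}  →  V:5 E:8  edges: 1-q->4 2-q->0 3-p->1 3-q->1 3-p->3 3-p->4 4-q->3 4-q->4
2. fire R1 via {0↦3, 1↦4}  →  V:5 E:5  edges: 1-q->4 2-q->0 3-p->1 3-q->1 3-p->3
final graph: no rule applies after step 2
NF nodes: {0:B, 1:B, 2:C, 3:A, 4:C}

Answer: 5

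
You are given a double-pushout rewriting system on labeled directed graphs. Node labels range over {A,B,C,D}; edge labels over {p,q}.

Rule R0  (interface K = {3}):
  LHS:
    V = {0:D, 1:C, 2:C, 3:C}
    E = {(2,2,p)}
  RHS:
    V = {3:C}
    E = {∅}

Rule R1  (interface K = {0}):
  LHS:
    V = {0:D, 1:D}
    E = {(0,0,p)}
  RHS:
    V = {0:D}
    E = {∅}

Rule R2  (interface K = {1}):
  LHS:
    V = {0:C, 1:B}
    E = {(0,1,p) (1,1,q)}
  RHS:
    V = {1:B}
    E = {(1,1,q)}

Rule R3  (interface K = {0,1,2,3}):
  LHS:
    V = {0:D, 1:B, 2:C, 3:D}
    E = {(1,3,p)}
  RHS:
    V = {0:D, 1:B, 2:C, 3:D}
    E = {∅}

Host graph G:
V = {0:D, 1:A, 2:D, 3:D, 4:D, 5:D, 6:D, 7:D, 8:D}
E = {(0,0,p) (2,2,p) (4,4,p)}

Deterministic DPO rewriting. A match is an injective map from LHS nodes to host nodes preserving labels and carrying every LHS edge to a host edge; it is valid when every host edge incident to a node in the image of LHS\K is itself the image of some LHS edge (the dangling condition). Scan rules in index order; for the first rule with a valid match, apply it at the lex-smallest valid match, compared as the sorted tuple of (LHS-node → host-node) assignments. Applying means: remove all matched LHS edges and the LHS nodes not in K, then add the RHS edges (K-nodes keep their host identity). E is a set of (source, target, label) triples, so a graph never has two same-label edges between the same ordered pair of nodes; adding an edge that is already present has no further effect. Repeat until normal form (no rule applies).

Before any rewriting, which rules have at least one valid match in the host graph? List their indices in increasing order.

Answer: [R1]

Derivation:
R0: no valid match — LHS pattern not found
R1: 15 valid matches — {0↦0, 1↦3}, {0↦0, 1↦5}, {0↦0, 1↦6} (+12 more)
R2: no valid match — LHS pattern not found
R3: no valid match — LHS pattern not found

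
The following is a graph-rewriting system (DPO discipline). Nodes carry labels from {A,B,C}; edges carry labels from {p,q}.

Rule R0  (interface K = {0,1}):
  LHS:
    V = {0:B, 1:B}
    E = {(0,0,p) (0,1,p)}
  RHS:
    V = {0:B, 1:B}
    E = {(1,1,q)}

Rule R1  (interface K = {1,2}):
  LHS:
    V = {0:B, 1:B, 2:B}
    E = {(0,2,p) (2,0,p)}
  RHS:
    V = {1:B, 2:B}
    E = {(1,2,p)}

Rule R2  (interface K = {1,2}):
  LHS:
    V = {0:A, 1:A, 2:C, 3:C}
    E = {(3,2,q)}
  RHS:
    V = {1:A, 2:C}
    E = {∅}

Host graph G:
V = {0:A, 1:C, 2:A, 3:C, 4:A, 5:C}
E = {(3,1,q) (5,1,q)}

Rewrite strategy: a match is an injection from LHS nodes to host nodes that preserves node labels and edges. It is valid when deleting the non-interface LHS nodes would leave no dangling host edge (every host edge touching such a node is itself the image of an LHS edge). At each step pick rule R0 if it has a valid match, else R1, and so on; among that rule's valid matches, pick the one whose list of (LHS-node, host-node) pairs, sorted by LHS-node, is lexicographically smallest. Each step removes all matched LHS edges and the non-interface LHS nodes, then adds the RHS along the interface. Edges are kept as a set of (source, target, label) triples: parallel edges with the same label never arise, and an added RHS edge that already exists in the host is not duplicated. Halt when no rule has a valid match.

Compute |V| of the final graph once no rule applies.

Answer: 2

Rewrite trace:
initial: |V|=6 |E|=2  E = 3-q->1 5-q->1
step 1: apply R2 at {0↦0, 1↦2, 2↦1, 3↦3}  → |V|=4 |E|=1  E = 5-q->1
step 2: apply R2 at {0↦2, 1↦4, 2↦1, 3↦5}  → |V|=2 |E|=0  E = ∅
normal form: no rule applies after step 2
NF nodes: {1:C, 4:A}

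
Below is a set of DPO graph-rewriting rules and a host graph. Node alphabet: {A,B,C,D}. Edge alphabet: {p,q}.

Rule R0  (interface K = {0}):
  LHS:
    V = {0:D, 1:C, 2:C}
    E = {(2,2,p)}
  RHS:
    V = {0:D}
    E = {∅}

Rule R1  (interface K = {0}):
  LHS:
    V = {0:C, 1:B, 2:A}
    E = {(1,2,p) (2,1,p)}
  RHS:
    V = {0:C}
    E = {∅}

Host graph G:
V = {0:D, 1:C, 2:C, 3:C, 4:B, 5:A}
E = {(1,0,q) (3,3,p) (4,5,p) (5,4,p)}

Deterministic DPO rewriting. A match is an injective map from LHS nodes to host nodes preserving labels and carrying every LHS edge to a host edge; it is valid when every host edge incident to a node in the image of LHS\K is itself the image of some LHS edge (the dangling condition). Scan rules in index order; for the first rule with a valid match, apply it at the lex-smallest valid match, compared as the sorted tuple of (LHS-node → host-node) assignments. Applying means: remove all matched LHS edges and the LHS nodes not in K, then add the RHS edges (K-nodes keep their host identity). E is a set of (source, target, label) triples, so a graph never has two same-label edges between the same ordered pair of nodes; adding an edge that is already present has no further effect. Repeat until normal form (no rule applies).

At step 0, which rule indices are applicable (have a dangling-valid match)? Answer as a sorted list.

R0: 1 valid match — {0↦0, 1↦2, 2↦3}
R1: 3 valid matches — {0↦1, 1↦4, 2↦5}, {0↦2, 1↦4, 2↦5}, {0↦3, 1↦4, 2↦5}

Answer: [R0,R1]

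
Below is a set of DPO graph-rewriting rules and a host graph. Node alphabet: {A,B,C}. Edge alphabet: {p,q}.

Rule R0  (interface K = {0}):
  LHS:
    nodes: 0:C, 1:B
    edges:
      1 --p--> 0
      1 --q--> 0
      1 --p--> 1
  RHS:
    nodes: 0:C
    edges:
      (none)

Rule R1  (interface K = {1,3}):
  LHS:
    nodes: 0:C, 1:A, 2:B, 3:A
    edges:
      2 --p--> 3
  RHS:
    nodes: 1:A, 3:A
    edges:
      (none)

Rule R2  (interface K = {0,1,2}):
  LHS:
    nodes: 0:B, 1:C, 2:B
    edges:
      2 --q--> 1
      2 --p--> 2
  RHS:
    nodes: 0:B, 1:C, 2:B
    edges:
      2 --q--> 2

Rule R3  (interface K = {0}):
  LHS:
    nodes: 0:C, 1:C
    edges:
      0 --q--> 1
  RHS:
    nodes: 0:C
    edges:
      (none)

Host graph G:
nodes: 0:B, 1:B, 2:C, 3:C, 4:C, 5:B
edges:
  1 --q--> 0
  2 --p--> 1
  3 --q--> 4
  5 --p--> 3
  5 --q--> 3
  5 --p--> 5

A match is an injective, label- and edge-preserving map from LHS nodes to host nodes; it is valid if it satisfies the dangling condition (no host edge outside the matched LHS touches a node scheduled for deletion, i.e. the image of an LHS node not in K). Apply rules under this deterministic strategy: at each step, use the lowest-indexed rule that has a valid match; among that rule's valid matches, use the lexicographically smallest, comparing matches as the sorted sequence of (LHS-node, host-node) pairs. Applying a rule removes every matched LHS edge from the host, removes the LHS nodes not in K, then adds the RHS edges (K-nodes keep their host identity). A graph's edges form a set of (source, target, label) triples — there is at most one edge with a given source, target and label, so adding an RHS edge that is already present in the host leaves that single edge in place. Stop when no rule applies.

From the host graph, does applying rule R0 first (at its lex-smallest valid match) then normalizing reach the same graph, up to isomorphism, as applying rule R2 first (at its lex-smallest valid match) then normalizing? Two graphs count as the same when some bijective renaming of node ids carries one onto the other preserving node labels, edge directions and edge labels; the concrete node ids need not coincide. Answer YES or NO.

branch R0-first: apply at {0↦3, 1↦5} → |E|=3, then 1 more step(s) → NF |V|=4 |E|=2 V={0:B, 1:B, 2:C, 3:C} E=1-q->0 2-p->1
branch R2-first: apply at {0↦0, 1↦3, 2↦5} → |E|=5, then 1 more step(s) → NF |V|=5 |E|=4 V={0:B, 1:B, 2:C, 3:C, 5:B} E=1-q->0 2-p->1 5-p->3 5-q->5
graphs not isomorphic

Answer: NO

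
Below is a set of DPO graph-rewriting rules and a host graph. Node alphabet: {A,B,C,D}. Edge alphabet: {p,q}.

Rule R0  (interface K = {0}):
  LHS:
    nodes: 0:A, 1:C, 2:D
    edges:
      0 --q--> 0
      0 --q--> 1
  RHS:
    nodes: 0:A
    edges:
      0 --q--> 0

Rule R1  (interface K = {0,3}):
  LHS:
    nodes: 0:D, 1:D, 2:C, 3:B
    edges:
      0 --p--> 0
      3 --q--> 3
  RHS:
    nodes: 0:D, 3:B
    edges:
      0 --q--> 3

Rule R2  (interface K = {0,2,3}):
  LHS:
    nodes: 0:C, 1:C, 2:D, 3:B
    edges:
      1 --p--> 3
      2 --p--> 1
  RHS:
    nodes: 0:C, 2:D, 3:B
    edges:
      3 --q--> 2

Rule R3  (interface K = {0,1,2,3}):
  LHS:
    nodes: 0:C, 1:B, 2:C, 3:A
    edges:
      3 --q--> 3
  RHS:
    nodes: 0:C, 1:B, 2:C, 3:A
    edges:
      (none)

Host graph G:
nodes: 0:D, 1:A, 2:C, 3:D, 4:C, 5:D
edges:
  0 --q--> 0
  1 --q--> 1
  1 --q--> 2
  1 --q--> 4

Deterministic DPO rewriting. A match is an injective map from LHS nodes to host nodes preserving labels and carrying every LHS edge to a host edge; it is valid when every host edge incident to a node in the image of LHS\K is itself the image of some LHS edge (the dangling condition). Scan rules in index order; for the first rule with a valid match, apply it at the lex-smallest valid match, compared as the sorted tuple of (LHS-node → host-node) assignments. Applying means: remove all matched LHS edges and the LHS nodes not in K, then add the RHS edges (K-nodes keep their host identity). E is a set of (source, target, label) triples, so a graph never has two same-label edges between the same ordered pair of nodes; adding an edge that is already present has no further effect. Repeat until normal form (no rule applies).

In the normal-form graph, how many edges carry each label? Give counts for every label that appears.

start.  V:6 E:4  edges: 0-q->0 1-q->1 1-q->2 1-q->4
1. fire R0 via {0↦1, 1↦2, 2↦3}  →  V:4 E:3  edges: 0-q->0 1-q->1 1-q->4
2. fire R0 via {0↦1, 1↦4, 2↦5}  →  V:2 E:2  edges: 0-q->0 1-q->1
normal form: no rule applies after step 2
NF edges: [(0, 0, 'q'), (1, 1, 'q')]

Answer: q:2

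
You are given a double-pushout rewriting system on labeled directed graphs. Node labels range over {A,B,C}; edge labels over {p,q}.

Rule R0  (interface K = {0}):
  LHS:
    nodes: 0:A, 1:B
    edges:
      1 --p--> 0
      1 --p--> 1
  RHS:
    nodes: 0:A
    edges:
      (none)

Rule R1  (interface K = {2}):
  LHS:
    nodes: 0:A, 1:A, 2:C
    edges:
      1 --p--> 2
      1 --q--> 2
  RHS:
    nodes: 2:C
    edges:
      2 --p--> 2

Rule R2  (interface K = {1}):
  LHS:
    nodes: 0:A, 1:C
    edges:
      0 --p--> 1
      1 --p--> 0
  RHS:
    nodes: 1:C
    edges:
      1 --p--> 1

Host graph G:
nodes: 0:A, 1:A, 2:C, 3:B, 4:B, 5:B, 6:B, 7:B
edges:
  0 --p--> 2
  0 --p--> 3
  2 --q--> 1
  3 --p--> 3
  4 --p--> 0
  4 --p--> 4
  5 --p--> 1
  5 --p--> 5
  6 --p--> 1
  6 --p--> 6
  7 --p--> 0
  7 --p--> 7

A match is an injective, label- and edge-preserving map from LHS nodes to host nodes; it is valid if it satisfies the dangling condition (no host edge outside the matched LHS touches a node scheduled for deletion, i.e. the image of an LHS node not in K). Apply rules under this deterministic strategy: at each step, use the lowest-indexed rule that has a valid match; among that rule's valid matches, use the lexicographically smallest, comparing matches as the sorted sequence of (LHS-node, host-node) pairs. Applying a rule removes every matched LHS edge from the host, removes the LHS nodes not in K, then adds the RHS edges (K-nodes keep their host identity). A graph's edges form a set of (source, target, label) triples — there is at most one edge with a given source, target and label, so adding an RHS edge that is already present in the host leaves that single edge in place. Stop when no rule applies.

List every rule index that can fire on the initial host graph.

Answer: [R0]

Rewrite trace:
R0: 4 valid matches — {0↦0, 1↦4}, {0↦0, 1↦7}, {0↦1, 1↦5} (+1 more)
R1: no valid match — LHS pattern not found
R2: no valid match — LHS pattern not found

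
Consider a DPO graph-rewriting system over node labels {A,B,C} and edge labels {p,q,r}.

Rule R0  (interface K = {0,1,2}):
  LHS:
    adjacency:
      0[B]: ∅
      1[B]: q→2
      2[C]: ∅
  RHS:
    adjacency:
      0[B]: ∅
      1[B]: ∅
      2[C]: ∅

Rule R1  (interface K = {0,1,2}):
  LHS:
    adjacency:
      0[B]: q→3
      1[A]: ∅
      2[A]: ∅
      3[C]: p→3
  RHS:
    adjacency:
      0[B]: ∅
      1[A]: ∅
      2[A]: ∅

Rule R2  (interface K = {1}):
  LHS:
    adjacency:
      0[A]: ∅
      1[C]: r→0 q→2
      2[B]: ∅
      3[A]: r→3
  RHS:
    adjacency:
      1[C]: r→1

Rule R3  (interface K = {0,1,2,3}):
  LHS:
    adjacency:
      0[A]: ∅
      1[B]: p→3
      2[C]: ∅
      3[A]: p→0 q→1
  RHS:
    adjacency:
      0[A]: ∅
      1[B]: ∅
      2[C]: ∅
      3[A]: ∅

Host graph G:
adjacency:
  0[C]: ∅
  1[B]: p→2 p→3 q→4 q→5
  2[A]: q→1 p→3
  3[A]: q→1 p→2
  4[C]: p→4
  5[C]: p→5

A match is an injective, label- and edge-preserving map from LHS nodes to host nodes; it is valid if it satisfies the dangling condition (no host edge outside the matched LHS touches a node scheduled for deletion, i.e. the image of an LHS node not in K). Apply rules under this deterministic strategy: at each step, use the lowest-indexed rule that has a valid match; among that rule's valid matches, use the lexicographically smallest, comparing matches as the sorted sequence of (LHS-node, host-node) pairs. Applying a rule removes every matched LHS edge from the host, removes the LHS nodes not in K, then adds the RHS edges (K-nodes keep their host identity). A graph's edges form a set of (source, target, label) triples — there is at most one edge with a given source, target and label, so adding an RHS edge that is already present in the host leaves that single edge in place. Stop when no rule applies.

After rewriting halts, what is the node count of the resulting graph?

Answer: 4

Steps:
initial: |V|=6 |E|=10  E = 1-p->2 1-p->3 1-q->4 1-q->5 2-q->1 2-p->3 3-q->1 3-p->2 4-p->4 5-p->5
step 1: apply R1 at {0↦1, 1↦2, 2↦3, 3↦4}  → |V|=5 |E|=8  E = 1-p->2 1-p->3 1-q->5 2-q->1 2-p->3 3-q->1 3-p->2 5-p->5
step 2: apply R1 at {0↦1, 1↦2, 2↦3, 3↦5}  → |V|=4 |E|=6  E = 1-p->2 1-p->3 2-q->1 2-p->3 3-q->1 3-p->2
step 3: apply R3 at {0↦2, 1↦1, 2↦0, 3↦3}  → |V|=4 |E|=3  E = 1-p->2 2-q->1 2-p->3
step 4: apply R3 at {0↦3, 1↦1, 2↦0, 3↦2}  → |V|=4 |E|=0  E = ∅
normal form: no rule applies after step 4
NF nodes: {0:C, 1:B, 2:A, 3:A}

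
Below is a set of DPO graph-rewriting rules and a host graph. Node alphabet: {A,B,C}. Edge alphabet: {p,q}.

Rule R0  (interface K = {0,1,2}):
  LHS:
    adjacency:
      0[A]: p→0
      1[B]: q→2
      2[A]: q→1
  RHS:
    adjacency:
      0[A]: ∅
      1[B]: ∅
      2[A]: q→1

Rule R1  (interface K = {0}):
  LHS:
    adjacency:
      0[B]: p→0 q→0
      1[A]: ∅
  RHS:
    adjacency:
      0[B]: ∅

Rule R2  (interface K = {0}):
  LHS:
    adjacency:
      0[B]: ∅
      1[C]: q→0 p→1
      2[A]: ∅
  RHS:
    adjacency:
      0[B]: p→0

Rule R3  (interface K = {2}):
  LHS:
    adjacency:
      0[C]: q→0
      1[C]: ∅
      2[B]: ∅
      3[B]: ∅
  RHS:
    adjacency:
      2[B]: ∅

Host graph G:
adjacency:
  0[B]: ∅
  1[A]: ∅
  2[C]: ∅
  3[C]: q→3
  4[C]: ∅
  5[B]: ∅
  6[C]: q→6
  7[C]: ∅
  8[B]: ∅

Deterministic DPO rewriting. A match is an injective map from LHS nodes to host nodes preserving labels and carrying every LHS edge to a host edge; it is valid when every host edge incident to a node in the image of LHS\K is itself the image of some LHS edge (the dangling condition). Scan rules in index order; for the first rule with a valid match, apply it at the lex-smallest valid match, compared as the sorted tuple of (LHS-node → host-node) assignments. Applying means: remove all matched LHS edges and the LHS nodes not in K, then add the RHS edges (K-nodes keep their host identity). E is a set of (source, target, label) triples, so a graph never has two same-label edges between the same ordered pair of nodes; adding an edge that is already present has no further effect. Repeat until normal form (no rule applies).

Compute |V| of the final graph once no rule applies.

start.  V:9 E:2  edges: 3-q->3 6-q->6
1. fire R3 via {0↦3, 1↦2, 2↦0, 3↦5}  →  V:6 E:1  edges: 6-q->6
2. fire R3 via {0↦6, 1↦4, 2↦0, 3↦8}  →  V:3 E:0  edges: ∅
normal form: no rule applies after step 2
NF nodes: {0:B, 1:A, 7:C}

Answer: 3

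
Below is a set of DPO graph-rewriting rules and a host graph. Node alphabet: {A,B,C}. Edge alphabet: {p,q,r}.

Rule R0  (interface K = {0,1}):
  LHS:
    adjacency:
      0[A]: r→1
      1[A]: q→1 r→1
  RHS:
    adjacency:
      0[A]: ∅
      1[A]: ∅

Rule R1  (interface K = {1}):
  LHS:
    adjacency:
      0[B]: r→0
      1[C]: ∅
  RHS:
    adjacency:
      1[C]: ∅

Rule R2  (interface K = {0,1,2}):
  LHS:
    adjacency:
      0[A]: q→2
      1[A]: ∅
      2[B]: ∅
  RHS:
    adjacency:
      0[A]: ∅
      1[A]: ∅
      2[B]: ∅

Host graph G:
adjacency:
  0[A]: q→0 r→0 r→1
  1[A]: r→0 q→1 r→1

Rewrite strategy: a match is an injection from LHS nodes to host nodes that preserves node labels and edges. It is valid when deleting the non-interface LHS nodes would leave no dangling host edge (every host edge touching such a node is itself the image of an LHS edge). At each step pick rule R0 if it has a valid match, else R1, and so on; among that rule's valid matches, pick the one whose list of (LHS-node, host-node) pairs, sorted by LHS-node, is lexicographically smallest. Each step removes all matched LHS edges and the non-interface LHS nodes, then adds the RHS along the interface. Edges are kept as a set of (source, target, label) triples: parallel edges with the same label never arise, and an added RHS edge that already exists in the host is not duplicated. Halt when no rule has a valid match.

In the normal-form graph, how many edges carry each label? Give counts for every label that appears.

Answer: (no edges)

Derivation:
[0] host  ⇒  2 nodes, 6 edges  {0-q->0 0-r->0 0-r->1 1-r->0 1-q->1 1-r->1}
[1] R0 @ {0↦0, 1↦1}  ⇒  2 nodes, 3 edges  {0-q->0 0-r->0 1-r->0}
[2] R0 @ {0↦1, 1↦0}  ⇒  2 nodes, 0 edges  {∅}
halt: no rule applies after step 2
NF edges: []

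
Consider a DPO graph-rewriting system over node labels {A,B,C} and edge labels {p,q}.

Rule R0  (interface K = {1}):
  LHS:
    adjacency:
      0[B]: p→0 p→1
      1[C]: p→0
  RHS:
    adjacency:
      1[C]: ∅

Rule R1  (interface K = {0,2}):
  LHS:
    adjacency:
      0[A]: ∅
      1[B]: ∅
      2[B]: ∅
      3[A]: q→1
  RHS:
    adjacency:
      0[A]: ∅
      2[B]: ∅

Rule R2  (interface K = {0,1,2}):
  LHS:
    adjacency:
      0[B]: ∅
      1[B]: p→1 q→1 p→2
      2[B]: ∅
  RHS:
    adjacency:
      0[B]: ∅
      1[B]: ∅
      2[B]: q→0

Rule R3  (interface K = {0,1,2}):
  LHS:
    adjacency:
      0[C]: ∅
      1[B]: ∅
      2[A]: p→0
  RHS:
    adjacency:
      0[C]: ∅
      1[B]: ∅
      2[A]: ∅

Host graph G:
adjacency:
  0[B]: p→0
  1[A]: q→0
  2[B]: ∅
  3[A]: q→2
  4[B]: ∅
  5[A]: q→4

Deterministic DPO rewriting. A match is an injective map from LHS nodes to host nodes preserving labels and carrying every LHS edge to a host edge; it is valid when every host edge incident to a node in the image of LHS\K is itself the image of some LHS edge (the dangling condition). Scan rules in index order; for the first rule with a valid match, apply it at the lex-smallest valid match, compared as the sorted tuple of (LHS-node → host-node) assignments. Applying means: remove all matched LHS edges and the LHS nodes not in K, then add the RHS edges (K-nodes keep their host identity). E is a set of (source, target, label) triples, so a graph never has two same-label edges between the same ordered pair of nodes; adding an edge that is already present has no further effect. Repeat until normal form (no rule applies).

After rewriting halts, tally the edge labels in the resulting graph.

Answer: p:1 q:1

Steps:
initial: |V|=6 |E|=4  E = 0-p->0 1-q->0 3-q->2 5-q->4
step 1: apply R1 at {0↦1, 1↦2, 2↦0, 3↦3}  → |V|=4 |E|=3  E = 0-p->0 1-q->0 5-q->4
step 2: apply R1 at {0↦1, 1↦4, 2↦0, 3↦5}  → |V|=2 |E|=2  E = 0-p->0 1-q->0
final graph: no rule applies after step 2
NF edges: [(0, 0, 'p'), (1, 0, 'q')]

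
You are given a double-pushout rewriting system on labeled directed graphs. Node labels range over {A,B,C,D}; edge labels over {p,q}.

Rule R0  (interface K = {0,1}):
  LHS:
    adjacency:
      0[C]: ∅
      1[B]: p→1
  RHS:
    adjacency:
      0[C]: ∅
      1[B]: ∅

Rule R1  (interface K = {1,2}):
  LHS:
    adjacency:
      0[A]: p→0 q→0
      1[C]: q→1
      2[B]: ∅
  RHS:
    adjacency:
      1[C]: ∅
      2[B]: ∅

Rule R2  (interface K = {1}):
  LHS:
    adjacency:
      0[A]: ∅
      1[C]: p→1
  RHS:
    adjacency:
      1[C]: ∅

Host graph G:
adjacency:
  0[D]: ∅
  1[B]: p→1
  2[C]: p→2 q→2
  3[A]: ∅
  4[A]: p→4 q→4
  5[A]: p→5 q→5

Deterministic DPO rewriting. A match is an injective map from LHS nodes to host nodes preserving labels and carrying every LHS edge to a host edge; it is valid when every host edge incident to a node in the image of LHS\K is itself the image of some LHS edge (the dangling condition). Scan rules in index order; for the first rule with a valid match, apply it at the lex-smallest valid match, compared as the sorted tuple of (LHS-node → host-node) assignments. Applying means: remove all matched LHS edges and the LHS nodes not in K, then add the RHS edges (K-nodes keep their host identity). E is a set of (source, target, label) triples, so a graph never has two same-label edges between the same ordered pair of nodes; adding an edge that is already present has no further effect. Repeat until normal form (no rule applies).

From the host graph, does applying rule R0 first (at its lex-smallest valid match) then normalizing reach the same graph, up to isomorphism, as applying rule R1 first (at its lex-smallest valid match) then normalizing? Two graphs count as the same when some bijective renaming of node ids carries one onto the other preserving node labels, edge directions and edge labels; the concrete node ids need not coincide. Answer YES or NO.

Answer: YES

Derivation:
branch R0-first: apply at {0↦2, 1↦1} → |E|=6, then 2 more step(s) → NF |V|=4 |E|=2 V={0:D, 1:B, 2:C, 5:A} E=5-p->5 5-q->5
branch R1-first: apply at {0↦4, 1↦2, 2↦1} → |E|=4, then 2 more step(s) → NF |V|=4 |E|=2 V={0:D, 1:B, 2:C, 5:A} E=5-p->5 5-q->5
graphs isomorphic (equal up to label-preserving node renaming)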